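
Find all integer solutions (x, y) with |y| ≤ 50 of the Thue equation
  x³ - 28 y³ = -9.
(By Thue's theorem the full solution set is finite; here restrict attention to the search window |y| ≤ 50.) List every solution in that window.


The equation is x³ - 28y³ = -9. For fixed y, x³ = 28·y³ − 9, so a solution requires the RHS to be a perfect cube.
Strategy: iterate y from -50 to 50, compute RHS = 28·y³ − 9, and check whether it is a (positive or negative) perfect cube.
Check small values of y:
  y = 0: RHS = -9 is not a perfect cube.
  y = 1: RHS = 19 is not a perfect cube.
  y = -1: RHS = -37 is not a perfect cube.
  y = 2: RHS = 215 is not a perfect cube.
  y = -2: RHS = -233 is not a perfect cube.
  y = 3: RHS = 747 is not a perfect cube.
  y = -3: RHS = -765 is not a perfect cube.
Continuing the search up to |y| = 50 finds no solutions either.
No (x, y) in the scanned range satisfies the equation.

No integer solutions with |y| ≤ 50.


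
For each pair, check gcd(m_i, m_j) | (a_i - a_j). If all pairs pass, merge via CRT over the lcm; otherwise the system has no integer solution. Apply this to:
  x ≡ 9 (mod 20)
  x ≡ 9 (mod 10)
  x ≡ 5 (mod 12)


Moduli 20, 10, 12 are not pairwise coprime, so CRT works modulo lcm(m_i) when all pairwise compatibility conditions hold.
Pairwise compatibility: gcd(m_i, m_j) must divide a_i - a_j for every pair.
Merge one congruence at a time:
  Start: x ≡ 9 (mod 20).
  Combine with x ≡ 9 (mod 10): gcd(20, 10) = 10; 9 - 9 = 0, which IS divisible by 10, so compatible.
    Write x = 9 + 20·t and substitute into x ≡ 9 (mod 10): 20·t ≡ 9 − 9 = 0 (mod 10).
    Divide the congruence (and modulus) by g = 10: 2·t ≡ 0 (mod 1).
    Modulo 1 every t works; take t = 0.
    Then x = 9 + 20·0 = 9, valid modulo lcm(20, 10) = 20: x ≡ 9 (mod 20).
  Combine with x ≡ 5 (mod 12): gcd(20, 12) = 4; 5 - 9 = -4, which IS divisible by 4, so compatible.
    Write x = 9 + 20·t and substitute into x ≡ 5 (mod 12): 20·t ≡ 5 − 9 = -4 (mod 12).
    Divide the congruence (and modulus) by g = 4: 5·t ≡ -1 (mod 3).
    Reduce coefficients mod 3: 2·t ≡ 2 (mod 3).
    The inverse of 2 mod 3 is 2 (since 2·2 = 4 = 1·3 + 1), so t ≡ 2·2 = 4 ≡ 1 (mod 3).
    Then x = 9 + 20·1 = 29, valid modulo lcm(20, 12) = 60: x ≡ 29 (mod 60).
Verify: 29 mod 20 = 9, 29 mod 10 = 9, 29 mod 12 = 5.

x ≡ 29 (mod 60).


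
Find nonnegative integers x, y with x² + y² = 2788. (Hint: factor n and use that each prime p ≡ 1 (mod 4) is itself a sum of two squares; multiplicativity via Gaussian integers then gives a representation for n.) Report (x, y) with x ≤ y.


Step 1: Factor n = 2788 = 2^2 · 17 · 41.
Step 2: Check the mod-4 condition on each prime factor: 2 = 2 (special); 17 ≡ 1 (mod 4), exponent 1; 41 ≡ 1 (mod 4), exponent 1.
All primes ≡ 3 (mod 4) appear to even exponent (or don't appear), so by the two-squares theorem n IS expressible as a sum of two squares.
Step 3: Build a representation. Group n = k² · m with k = 2 and m = 17 · 41 = 697 (a product of primes ≡ 1 (mod 4)); a representation of m scales to one of n via (k·x)² + (k·y)² = k²(x² + y²). Each prime p ≡ 1 (mod 4) is itself a sum of two squares; find a² by testing p − a² for a perfect square:
  17: 17 − 1² = 16 = 4² ⇒ 17 = 1² + 4².
  41: 41 − 1² = 40, 41 − 2² = 37, 41 − 3² = 32, 41 − 4² = 25 = 5² ⇒ 41 = 4² + 5².
  Combine using the Brahmagupta–Fibonacci identity (a² + b²)(c² + d²) = (ac − bd)² + (ad + bc)² = (ac + bd)² + (ad − bc)²:
  17 · 41 = 697: from (1² + 4²)(4² + 5²), take (1·4 − 4·5, 1·5 + 4·4) = (4 − 20, 5 + 16) = (-16, 21); dropping signs (only squares matter) gives (16, 21); check 16² + 21² = 256 + 441 = 697 ✓.
  Scale by k = 2: (2·16, 2·21) = (32, 42).
Step 4: Order so x ≤ y and verify: 32² + 42² = 1024 + 1764 = 2788 = n. ✓

n = 2788 = 32² + 42² (one valid representation with x ≤ y).


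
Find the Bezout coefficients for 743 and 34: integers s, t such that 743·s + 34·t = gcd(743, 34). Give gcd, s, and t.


Euclidean algorithm on (743, 34) — divide until remainder is 0:
  743 = 21 · 34 + 29
  34 = 1 · 29 + 5
  29 = 5 · 5 + 4
  5 = 1 · 4 + 1
  4 = 4 · 1 + 0
gcd(743, 34) = 1.
Track Bezout coefficients alongside the remainders: start with r₀ = 743 = a·1 + b·0 (s = 1, t = 0) and r₁ = 34 = a·0 + b·1 (s = 0, t = 1); each new remainder r_{k+1} = r_{k-1} − q_k·r_k inherits s_{k+1} = s_{k-1} − q_k·s_k, t_{k+1} = t_{k-1} − q_k·t_k, so r_k = a·s_k + b·t_k at every step:
  q = 21: r = 29, s = 1 − 21·0 = 1, t = 0 − 21·1 = -21  (check: 743·1 + 34·(-21) = 29)
  q = 1: r = 5, s = 0 − 1·1 = -1, t = 1 − 1·(-21) = 22  (check: 743·(-1) + 34·22 = 5)
  q = 5: r = 4, s = 1 − 5·(-1) = 6, t = -21 − 5·22 = -131  (check: 743·6 + 34·(-131) = 4)
  q = 1: r = 1, s = -1 − 1·6 = -7, t = 22 − 1·(-131) = 153  (check: 743·(-7) + 34·153 = 1)
The row with r = 1 (the gcd) gives the Bezout coefficients s = -7, t = 153.
Result: 743 · (-7) + 34 · (153) = 1.

gcd(743, 34) = 1; s = -7, t = 153 (check: 743·(-7) + 34·153 = 1).


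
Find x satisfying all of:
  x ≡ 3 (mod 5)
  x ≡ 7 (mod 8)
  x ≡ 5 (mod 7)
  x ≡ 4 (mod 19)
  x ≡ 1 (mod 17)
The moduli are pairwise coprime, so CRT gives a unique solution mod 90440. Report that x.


Product of moduli M = 5 · 8 · 7 · 19 · 17 = 90440.
Merge one congruence at a time:
  Start: x ≡ 3 (mod 5).
  Combine with x ≡ 7 (mod 8); new modulus lcm = 40.
    Write x = 3 + 5·t and substitute into x ≡ 7 (mod 8): 5·t ≡ 7 − 3 = 4 (mod 8).
    The inverse of 5 mod 8 is 5 (since 5·5 = 25 = 3·8 + 1), so t ≡ 5·4 = 20 ≡ 4 (mod 8).
    Then x = 3 + 5·4 = 23, valid modulo lcm(5, 8) = 40: x ≡ 23 (mod 40).
  Combine with x ≡ 5 (mod 7); new modulus lcm = 280.
    Write x = 23 + 40·t and substitute into x ≡ 5 (mod 7): 40·t ≡ 5 − 23 = -18 (mod 7).
    Reduce coefficients mod 7: 5·t ≡ 3 (mod 7).
    The inverse of 5 mod 7 is 3 (since 5·3 = 15 = 2·7 + 1), so t ≡ 3·3 = 9 ≡ 2 (mod 7).
    Then x = 23 + 40·2 = 103, valid modulo lcm(40, 7) = 280: x ≡ 103 (mod 280).
  Combine with x ≡ 4 (mod 19); new modulus lcm = 5320.
    Write x = 103 + 280·t and substitute into x ≡ 4 (mod 19): 280·t ≡ 4 − 103 = -99 (mod 19).
    Reduce coefficients mod 19: 14·t ≡ 15 (mod 19).
    The inverse of 14 mod 19 is 15 (since 14·15 = 210 = 11·19 + 1), so t ≡ 15·15 = 225 ≡ 16 (mod 19).
    Then x = 103 + 280·16 = 4583, valid modulo lcm(280, 19) = 5320: x ≡ 4583 (mod 5320).
  Combine with x ≡ 1 (mod 17); new modulus lcm = 90440.
    Write x = 4583 + 5320·t and substitute into x ≡ 1 (mod 17): 5320·t ≡ 1 − 4583 = -4582 (mod 17).
    Reduce coefficients mod 17: 16·t ≡ 8 (mod 17).
    The inverse of 16 mod 17 is 16 (since 16·16 = 256 = 15·17 + 1), so t ≡ 16·8 = 128 ≡ 9 (mod 17).
    Then x = 4583 + 5320·9 = 52463, valid modulo lcm(5320, 17) = 90440: x ≡ 52463 (mod 90440).
Verify against each original: 52463 mod 5 = 3, 52463 mod 8 = 7, 52463 mod 7 = 5, 52463 mod 19 = 4, 52463 mod 17 = 1.

x ≡ 52463 (mod 90440).


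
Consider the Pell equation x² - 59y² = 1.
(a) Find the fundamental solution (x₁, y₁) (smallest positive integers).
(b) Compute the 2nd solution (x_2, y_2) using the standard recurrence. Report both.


Step 1: Find the fundamental solution (x₁, y₁) of x² - 59y² = 1.
  Expand √59 as a continued fraction. a₀ = ⌊√59⌋ = 7; iterate m_{k+1} = d_k·a_k − m_k, d_{k+1} = (59 − m_{k+1}²)/d_k, a_{k+1} = ⌊(a₀ + m_{k+1})/d_{k+1}⌋ (starting m₀ = 0, d₀ = 1), with convergents p_k = a_k·p_{k-1} + p_{k-2}, q_k = a_k·q_{k-1} + q_{k-2} (p₋₁ = 1, q₋₁ = 0):
  k = 0: a₀ = 7; p₀/q₀ = 7/1; p₀² − 59·q₀² = 49 − 59 = -10.
  k = 1: m = 7, d = 10, a = ⌊(7 + 7)/10⌋ = 1; p/q = (1·7 + 1)/(1·1 + 0) = 8/1; p² − 59·q² = 64 − 59 = 5.
  k = 2: m = 3, d = 5, a = ⌊(7 + 3)/5⌋ = 2; p/q = (2·8 + 7)/(2·1 + 1) = 23/3; p² − 59·q² = 529 − 531 = -2.
  k = 3: m = 7, d = 2, a = ⌊(7 + 7)/2⌋ = 7; p/q = (7·23 + 8)/(7·3 + 1) = 169/22; p² − 59·q² = 28561 − 28556 = 5.
  k = 4: m = 7, d = 5, a = ⌊(7 + 7)/5⌋ = 2; p/q = (2·169 + 23)/(2·22 + 3) = 361/47; p² − 59·q² = 130321 − 130331 = -10.
  k = 5: m = 3, d = 10, a = ⌊(7 + 3)/10⌋ = 1; p/q = (1·361 + 169)/(1·47 + 22) = 530/69; p² − 59·q² = 280900 − 280899 = 1.
  The first convergent with p² − 59·q² = 1 gives the fundamental solution (x₁, y₁) = (530, 69).
Step 2: Apply the recurrence (x_{n+1}, y_{n+1}) = (x₁x_n + 59y₁y_n, x₁y_n + y₁x_n) repeatedly.
  From (x_1, y_1) = (530, 69): x_2 = 530·530 + 59·69·69 = 561799; y_2 = 530·69 + 69·530 = 73140.
Step 3: Verify x_2² - 59·y_2² = 315618116401 - 315618116400 = 1 (should be 1). ✓

(x_1, y_1) = (530, 69); (x_2, y_2) = (561799, 73140).


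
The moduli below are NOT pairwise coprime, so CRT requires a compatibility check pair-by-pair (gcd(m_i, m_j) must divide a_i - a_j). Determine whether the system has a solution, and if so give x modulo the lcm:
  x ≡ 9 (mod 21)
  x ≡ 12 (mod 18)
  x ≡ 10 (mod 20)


Moduli 21, 18, 20 are not pairwise coprime, so CRT works modulo lcm(m_i) when all pairwise compatibility conditions hold.
Pairwise compatibility: gcd(m_i, m_j) must divide a_i - a_j for every pair.
Merge one congruence at a time:
  Start: x ≡ 9 (mod 21).
  Combine with x ≡ 12 (mod 18): gcd(21, 18) = 3; 12 - 9 = 3, which IS divisible by 3, so compatible.
    Write x = 9 + 21·t and substitute into x ≡ 12 (mod 18): 21·t ≡ 12 − 9 = 3 (mod 18).
    Divide the congruence (and modulus) by g = 3: 7·t ≡ 1 (mod 6).
    Reduce coefficients mod 6: 1·t ≡ 1 (mod 6).
    So t ≡ 1 (mod 6).
    Then x = 9 + 21·1 = 30, valid modulo lcm(21, 18) = 126: x ≡ 30 (mod 126).
  Combine with x ≡ 10 (mod 20): gcd(126, 20) = 2; 10 - 30 = -20, which IS divisible by 2, so compatible.
    Write x = 30 + 126·t and substitute into x ≡ 10 (mod 20): 126·t ≡ 10 − 30 = -20 (mod 20).
    Divide the congruence (and modulus) by g = 2: 63·t ≡ -10 (mod 10).
    Reduce coefficients mod 10: 3·t ≡ 0 (mod 10).
    The inverse of 3 mod 10 is 7 (since 3·7 = 21 = 2·10 + 1), so t ≡ 7·0 = 0 ≡ 0 (mod 10).
    Then x = 30 + 126·0 = 30, valid modulo lcm(126, 20) = 1260: x ≡ 30 (mod 1260).
Verify: 30 mod 21 = 9, 30 mod 18 = 12, 30 mod 20 = 10.

x ≡ 30 (mod 1260).


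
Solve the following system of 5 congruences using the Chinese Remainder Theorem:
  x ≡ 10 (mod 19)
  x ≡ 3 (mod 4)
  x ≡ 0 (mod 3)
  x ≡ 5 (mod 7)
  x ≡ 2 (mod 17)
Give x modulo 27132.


Product of moduli M = 19 · 4 · 3 · 7 · 17 = 27132.
Merge one congruence at a time:
  Start: x ≡ 10 (mod 19).
  Combine with x ≡ 3 (mod 4); new modulus lcm = 76.
    Write x = 10 + 19·t and substitute into x ≡ 3 (mod 4): 19·t ≡ 3 − 10 = -7 (mod 4).
    Reduce coefficients mod 4: 3·t ≡ 1 (mod 4).
    The inverse of 3 mod 4 is 3 (since 3·3 = 9 = 2·4 + 1), so t ≡ 3·1 = 3 ≡ 3 (mod 4).
    Then x = 10 + 19·3 = 67, valid modulo lcm(19, 4) = 76: x ≡ 67 (mod 76).
  Combine with x ≡ 0 (mod 3); new modulus lcm = 228.
    Write x = 67 + 76·t and substitute into x ≡ 0 (mod 3): 76·t ≡ 0 − 67 = -67 (mod 3).
    Reduce coefficients mod 3: 1·t ≡ 2 (mod 3).
    So t ≡ 2 (mod 3).
    Then x = 67 + 76·2 = 219, valid modulo lcm(76, 3) = 228: x ≡ 219 (mod 228).
  Combine with x ≡ 5 (mod 7); new modulus lcm = 1596.
    Write x = 219 + 228·t and substitute into x ≡ 5 (mod 7): 228·t ≡ 5 − 219 = -214 (mod 7).
    Reduce coefficients mod 7: 4·t ≡ 3 (mod 7).
    The inverse of 4 mod 7 is 2 (since 4·2 = 8 = 1·7 + 1), so t ≡ 2·3 = 6 ≡ 6 (mod 7).
    Then x = 219 + 228·6 = 1587, valid modulo lcm(228, 7) = 1596: x ≡ 1587 (mod 1596).
  Combine with x ≡ 2 (mod 17); new modulus lcm = 27132.
    Write x = 1587 + 1596·t and substitute into x ≡ 2 (mod 17): 1596·t ≡ 2 − 1587 = -1585 (mod 17).
    Reduce coefficients mod 17: 15·t ≡ 13 (mod 17).
    The inverse of 15 mod 17 is 8 (since 15·8 = 120 = 7·17 + 1), so t ≡ 8·13 = 104 ≡ 2 (mod 17).
    Then x = 1587 + 1596·2 = 4779, valid modulo lcm(1596, 17) = 27132: x ≡ 4779 (mod 27132).
Verify against each original: 4779 mod 19 = 10, 4779 mod 4 = 3, 4779 mod 3 = 0, 4779 mod 7 = 5, 4779 mod 17 = 2.

x ≡ 4779 (mod 27132).


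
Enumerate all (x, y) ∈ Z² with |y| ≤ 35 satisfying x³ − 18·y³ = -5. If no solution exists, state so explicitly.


The equation is x³ - 18y³ = -5. For fixed y, x³ = 18·y³ − 5, so a solution requires the RHS to be a perfect cube.
Strategy: iterate y from -35 to 35, compute RHS = 18·y³ − 5, and check whether it is a (positive or negative) perfect cube.
Check small values of y:
  y = 0: RHS = -5 is not a perfect cube.
  y = 1: RHS = 13 is not a perfect cube.
  y = -1: RHS = -23 is not a perfect cube.
  y = 2: RHS = 139 is not a perfect cube.
  y = -2: RHS = -149 is not a perfect cube.
  y = 3: RHS = 481 is not a perfect cube.
  y = -3: RHS = -491 is not a perfect cube.
Continuing the search up to |y| = 35 finds no solutions either.
No (x, y) in the scanned range satisfies the equation.

No integer solutions with |y| ≤ 35.


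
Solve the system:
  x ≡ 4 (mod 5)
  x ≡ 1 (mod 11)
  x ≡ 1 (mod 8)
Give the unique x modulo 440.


Moduli 5, 11, 8 are pairwise coprime; by CRT there is a unique solution modulo M = 5 · 11 · 8 = 440.
Solve pairwise, accumulating the modulus:
  Start with x ≡ 4 (mod 5).
  Combine with x ≡ 1 (mod 11): since gcd(5, 11) = 1, we get a unique residue mod 55.
    Write x = 4 + 5·t and substitute into x ≡ 1 (mod 11): 5·t ≡ 1 − 4 = -3 (mod 11).
    Reduce coefficients mod 11: 5·t ≡ 8 (mod 11).
    The inverse of 5 mod 11 is 9 (since 5·9 = 45 = 4·11 + 1), so t ≡ 9·8 = 72 ≡ 6 (mod 11).
    Then x = 4 + 5·6 = 34, valid modulo lcm(5, 11) = 55: x ≡ 34 (mod 55).
  Combine with x ≡ 1 (mod 8): since gcd(55, 8) = 1, we get a unique residue mod 440.
    Write x = 34 + 55·t and substitute into x ≡ 1 (mod 8): 55·t ≡ 1 − 34 = -33 (mod 8).
    Reduce coefficients mod 8: 7·t ≡ 7 (mod 8).
    The inverse of 7 mod 8 is 7 (since 7·7 = 49 = 6·8 + 1), so t ≡ 7·7 = 49 ≡ 1 (mod 8).
    Then x = 34 + 55·1 = 89, valid modulo lcm(55, 8) = 440: x ≡ 89 (mod 440).
Verify: 89 mod 5 = 4 ✓, 89 mod 11 = 1 ✓, 89 mod 8 = 1 ✓.

x ≡ 89 (mod 440).


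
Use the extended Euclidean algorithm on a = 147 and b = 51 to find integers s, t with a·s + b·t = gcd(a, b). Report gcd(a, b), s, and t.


Euclidean algorithm on (147, 51) — divide until remainder is 0:
  147 = 2 · 51 + 45
  51 = 1 · 45 + 6
  45 = 7 · 6 + 3
  6 = 2 · 3 + 0
gcd(147, 51) = 3.
Track Bezout coefficients alongside the remainders: start with r₀ = 147 = a·1 + b·0 (s = 1, t = 0) and r₁ = 51 = a·0 + b·1 (s = 0, t = 1); each new remainder r_{k+1} = r_{k-1} − q_k·r_k inherits s_{k+1} = s_{k-1} − q_k·s_k, t_{k+1} = t_{k-1} − q_k·t_k, so r_k = a·s_k + b·t_k at every step:
  q = 2: r = 45, s = 1 − 2·0 = 1, t = 0 − 2·1 = -2  (check: 147·1 + 51·(-2) = 45)
  q = 1: r = 6, s = 0 − 1·1 = -1, t = 1 − 1·(-2) = 3  (check: 147·(-1) + 51·3 = 6)
  q = 7: r = 3, s = 1 − 7·(-1) = 8, t = -2 − 7·3 = -23  (check: 147·8 + 51·(-23) = 3)
The row with r = 3 (the gcd) gives the Bezout coefficients s = 8, t = -23.
Result: 147 · (8) + 51 · (-23) = 3.

gcd(147, 51) = 3; s = 8, t = -23 (check: 147·8 + 51·(-23) = 3).


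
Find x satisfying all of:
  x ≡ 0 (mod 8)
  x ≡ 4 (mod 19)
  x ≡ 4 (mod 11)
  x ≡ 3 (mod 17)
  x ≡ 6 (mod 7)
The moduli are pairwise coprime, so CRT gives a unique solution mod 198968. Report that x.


Product of moduli M = 8 · 19 · 11 · 17 · 7 = 198968.
Merge one congruence at a time:
  Start: x ≡ 0 (mod 8).
  Combine with x ≡ 4 (mod 19); new modulus lcm = 152.
    Write x = 0 + 8·t and substitute into x ≡ 4 (mod 19): 8·t ≡ 4 − 0 = 4 (mod 19).
    The inverse of 8 mod 19 is 12 (since 8·12 = 96 = 5·19 + 1), so t ≡ 12·4 = 48 ≡ 10 (mod 19).
    Then x = 0 + 8·10 = 80, valid modulo lcm(8, 19) = 152: x ≡ 80 (mod 152).
  Combine with x ≡ 4 (mod 11); new modulus lcm = 1672.
    Write x = 80 + 152·t and substitute into x ≡ 4 (mod 11): 152·t ≡ 4 − 80 = -76 (mod 11).
    Reduce coefficients mod 11: 9·t ≡ 1 (mod 11).
    The inverse of 9 mod 11 is 5 (since 9·5 = 45 = 4·11 + 1), so t ≡ 5·1 = 5 ≡ 5 (mod 11).
    Then x = 80 + 152·5 = 840, valid modulo lcm(152, 11) = 1672: x ≡ 840 (mod 1672).
  Combine with x ≡ 3 (mod 17); new modulus lcm = 28424.
    Write x = 840 + 1672·t and substitute into x ≡ 3 (mod 17): 1672·t ≡ 3 − 840 = -837 (mod 17).
    Reduce coefficients mod 17: 6·t ≡ 13 (mod 17).
    The inverse of 6 mod 17 is 3 (since 6·3 = 18 = 1·17 + 1), so t ≡ 3·13 = 39 ≡ 5 (mod 17).
    Then x = 840 + 1672·5 = 9200, valid modulo lcm(1672, 17) = 28424: x ≡ 9200 (mod 28424).
  Combine with x ≡ 6 (mod 7); new modulus lcm = 198968.
    Write x = 9200 + 28424·t and substitute into x ≡ 6 (mod 7): 28424·t ≡ 6 − 9200 = -9194 (mod 7).
    Reduce coefficients mod 7: 4·t ≡ 4 (mod 7).
    The inverse of 4 mod 7 is 2 (since 4·2 = 8 = 1·7 + 1), so t ≡ 2·4 = 8 ≡ 1 (mod 7).
    Then x = 9200 + 28424·1 = 37624, valid modulo lcm(28424, 7) = 198968: x ≡ 37624 (mod 198968).
Verify against each original: 37624 mod 8 = 0, 37624 mod 19 = 4, 37624 mod 11 = 4, 37624 mod 17 = 3, 37624 mod 7 = 6.

x ≡ 37624 (mod 198968).


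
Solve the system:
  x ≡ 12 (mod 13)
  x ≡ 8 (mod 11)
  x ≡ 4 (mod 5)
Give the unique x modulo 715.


Moduli 13, 11, 5 are pairwise coprime; by CRT there is a unique solution modulo M = 13 · 11 · 5 = 715.
Solve pairwise, accumulating the modulus:
  Start with x ≡ 12 (mod 13).
  Combine with x ≡ 8 (mod 11): since gcd(13, 11) = 1, we get a unique residue mod 143.
    Write x = 12 + 13·t and substitute into x ≡ 8 (mod 11): 13·t ≡ 8 − 12 = -4 (mod 11).
    Reduce coefficients mod 11: 2·t ≡ 7 (mod 11).
    The inverse of 2 mod 11 is 6 (since 2·6 = 12 = 1·11 + 1), so t ≡ 6·7 = 42 ≡ 9 (mod 11).
    Then x = 12 + 13·9 = 129, valid modulo lcm(13, 11) = 143: x ≡ 129 (mod 143).
  Combine with x ≡ 4 (mod 5): since gcd(143, 5) = 1, we get a unique residue mod 715.
    Write x = 129 + 143·t and substitute into x ≡ 4 (mod 5): 143·t ≡ 4 − 129 = -125 (mod 5).
    Reduce coefficients mod 5: 3·t ≡ 0 (mod 5).
    The inverse of 3 mod 5 is 2 (since 3·2 = 6 = 1·5 + 1), so t ≡ 2·0 = 0 ≡ 0 (mod 5).
    Then x = 129 + 143·0 = 129, valid modulo lcm(143, 5) = 715: x ≡ 129 (mod 715).
Verify: 129 mod 13 = 12 ✓, 129 mod 11 = 8 ✓, 129 mod 5 = 4 ✓.

x ≡ 129 (mod 715).


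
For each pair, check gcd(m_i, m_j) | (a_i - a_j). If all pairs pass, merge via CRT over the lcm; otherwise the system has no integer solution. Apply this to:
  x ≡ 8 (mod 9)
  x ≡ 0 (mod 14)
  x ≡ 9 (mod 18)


Moduli 9, 14, 18 are not pairwise coprime, so CRT works modulo lcm(m_i) when all pairwise compatibility conditions hold.
Pairwise compatibility: gcd(m_i, m_j) must divide a_i - a_j for every pair.
Merge one congruence at a time:
  Start: x ≡ 8 (mod 9).
  Combine with x ≡ 0 (mod 14): gcd(9, 14) = 1; 0 - 8 = -8, which IS divisible by 1, so compatible.
    Write x = 8 + 9·t and substitute into x ≡ 0 (mod 14): 9·t ≡ 0 − 8 = -8 (mod 14).
    Reduce coefficients mod 14: 9·t ≡ 6 (mod 14).
    The inverse of 9 mod 14 is 11 (since 9·11 = 99 = 7·14 + 1), so t ≡ 11·6 = 66 ≡ 10 (mod 14).
    Then x = 8 + 9·10 = 98, valid modulo lcm(9, 14) = 126: x ≡ 98 (mod 126).
  Combine with x ≡ 9 (mod 18): gcd(126, 18) = 18, and 9 - 98 = -89 is NOT divisible by 18.
    ⇒ system is inconsistent (no integer solution).

No solution (the system is inconsistent).


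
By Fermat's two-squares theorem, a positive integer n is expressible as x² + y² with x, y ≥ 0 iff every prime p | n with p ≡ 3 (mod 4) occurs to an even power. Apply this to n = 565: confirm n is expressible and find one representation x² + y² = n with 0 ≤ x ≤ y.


Step 1: Factor n = 565 = 5 · 113.
Step 2: Check the mod-4 condition on each prime factor: 5 ≡ 1 (mod 4), exponent 1; 113 ≡ 1 (mod 4), exponent 1.
All primes ≡ 3 (mod 4) appear to even exponent (or don't appear), so by the two-squares theorem n IS expressible as a sum of two squares.
Step 3: Build a representation. Here n = 5 · 113 is a product of primes ≡ 1 (mod 4). Each prime p ≡ 1 (mod 4) is itself a sum of two squares; find a² by testing p − a² for a perfect square:
  5: 5 − 1² = 4 = 2² ⇒ 5 = 1² + 2².
  113: 113 − 1² = 112, 113 − 2² = 109, 113 − 3² = 104, 113 − 4² = 97, 113 − 5² = 88, 113 − 6² = 77, 113 − 7² = 64 = 8² ⇒ 113 = 7² + 8².
  Combine using the Brahmagupta–Fibonacci identity (a² + b²)(c² + d²) = (ac − bd)² + (ad + bc)² = (ac + bd)² + (ad − bc)²:
  5 · 113 = 565: from (1² + 2²)(7² + 8²), take (1·7 − 2·8, 1·8 + 2·7) = (7 − 16, 8 + 14) = (-9, 22); dropping signs (only squares matter) gives (9, 22); check 9² + 22² = 81 + 484 = 565 ✓.
Step 4: Order so x ≤ y and verify: 9² + 22² = 81 + 484 = 565 = n. ✓

n = 565 = 9² + 22² (one valid representation with x ≤ y).


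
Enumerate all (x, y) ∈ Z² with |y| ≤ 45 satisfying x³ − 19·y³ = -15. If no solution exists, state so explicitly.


The equation is x³ - 19y³ = -15. For fixed y, x³ = 19·y³ − 15, so a solution requires the RHS to be a perfect cube.
Strategy: iterate y from -45 to 45, compute RHS = 19·y³ − 15, and check whether it is a (positive or negative) perfect cube.
Check small values of y:
  y = 0: RHS = -15 is not a perfect cube.
  y = 1: RHS = 4 is not a perfect cube.
  y = -1: RHS = -34 is not a perfect cube.
  y = 2: RHS = 137 is not a perfect cube.
  y = -2: RHS = -167 is not a perfect cube.
  y = 3: RHS = 498 is not a perfect cube.
  y = -3: RHS = -528 is not a perfect cube.
Continuing the search up to |y| = 45 finds no solutions either.
No (x, y) in the scanned range satisfies the equation.

No integer solutions with |y| ≤ 45.


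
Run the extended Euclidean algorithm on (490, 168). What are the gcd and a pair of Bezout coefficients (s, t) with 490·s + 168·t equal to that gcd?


Euclidean algorithm on (490, 168) — divide until remainder is 0:
  490 = 2 · 168 + 154
  168 = 1 · 154 + 14
  154 = 11 · 14 + 0
gcd(490, 168) = 14.
Track Bezout coefficients alongside the remainders: start with r₀ = 490 = a·1 + b·0 (s = 1, t = 0) and r₁ = 168 = a·0 + b·1 (s = 0, t = 1); each new remainder r_{k+1} = r_{k-1} − q_k·r_k inherits s_{k+1} = s_{k-1} − q_k·s_k, t_{k+1} = t_{k-1} − q_k·t_k, so r_k = a·s_k + b·t_k at every step:
  q = 2: r = 154, s = 1 − 2·0 = 1, t = 0 − 2·1 = -2  (check: 490·1 + 168·(-2) = 154)
  q = 1: r = 14, s = 0 − 1·1 = -1, t = 1 − 1·(-2) = 3  (check: 490·(-1) + 168·3 = 14)
The row with r = 14 (the gcd) gives the Bezout coefficients s = -1, t = 3.
Result: 490 · (-1) + 168 · (3) = 14.

gcd(490, 168) = 14; s = -1, t = 3 (check: 490·(-1) + 168·3 = 14).


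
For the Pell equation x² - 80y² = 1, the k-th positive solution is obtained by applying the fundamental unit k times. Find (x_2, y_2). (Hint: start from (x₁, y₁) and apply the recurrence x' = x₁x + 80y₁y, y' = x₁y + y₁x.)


Step 1: Find the fundamental solution (x₁, y₁) of x² - 80y² = 1.
  Expand √80 as a continued fraction. a₀ = ⌊√80⌋ = 8; iterate m_{k+1} = d_k·a_k − m_k, d_{k+1} = (80 − m_{k+1}²)/d_k, a_{k+1} = ⌊(a₀ + m_{k+1})/d_{k+1}⌋ (starting m₀ = 0, d₀ = 1), with convergents p_k = a_k·p_{k-1} + p_{k-2}, q_k = a_k·q_{k-1} + q_{k-2} (p₋₁ = 1, q₋₁ = 0):
  k = 0: a₀ = 8; p₀/q₀ = 8/1; p₀² − 80·q₀² = 64 − 80 = -16.
  k = 1: m = 8, d = 16, a = ⌊(8 + 8)/16⌋ = 1; p/q = (1·8 + 1)/(1·1 + 0) = 9/1; p² − 80·q² = 81 − 80 = 1.
  The first convergent with p² − 80·q² = 1 gives the fundamental solution (x₁, y₁) = (9, 1).
Step 2: Apply the recurrence (x_{n+1}, y_{n+1}) = (x₁x_n + 80y₁y_n, x₁y_n + y₁x_n) repeatedly.
  From (x_1, y_1) = (9, 1): x_2 = 9·9 + 80·1·1 = 161; y_2 = 9·1 + 1·9 = 18.
Step 3: Verify x_2² - 80·y_2² = 25921 - 25920 = 1 (should be 1). ✓

(x_1, y_1) = (9, 1); (x_2, y_2) = (161, 18).


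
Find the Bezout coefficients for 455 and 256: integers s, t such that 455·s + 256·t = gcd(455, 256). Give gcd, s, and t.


Euclidean algorithm on (455, 256) — divide until remainder is 0:
  455 = 1 · 256 + 199
  256 = 1 · 199 + 57
  199 = 3 · 57 + 28
  57 = 2 · 28 + 1
  28 = 28 · 1 + 0
gcd(455, 256) = 1.
Track Bezout coefficients alongside the remainders: start with r₀ = 455 = a·1 + b·0 (s = 1, t = 0) and r₁ = 256 = a·0 + b·1 (s = 0, t = 1); each new remainder r_{k+1} = r_{k-1} − q_k·r_k inherits s_{k+1} = s_{k-1} − q_k·s_k, t_{k+1} = t_{k-1} − q_k·t_k, so r_k = a·s_k + b·t_k at every step:
  q = 1: r = 199, s = 1 − 1·0 = 1, t = 0 − 1·1 = -1  (check: 455·1 + 256·(-1) = 199)
  q = 1: r = 57, s = 0 − 1·1 = -1, t = 1 − 1·(-1) = 2  (check: 455·(-1) + 256·2 = 57)
  q = 3: r = 28, s = 1 − 3·(-1) = 4, t = -1 − 3·2 = -7  (check: 455·4 + 256·(-7) = 28)
  q = 2: r = 1, s = -1 − 2·4 = -9, t = 2 − 2·(-7) = 16  (check: 455·(-9) + 256·16 = 1)
The row with r = 1 (the gcd) gives the Bezout coefficients s = -9, t = 16.
Result: 455 · (-9) + 256 · (16) = 1.

gcd(455, 256) = 1; s = -9, t = 16 (check: 455·(-9) + 256·16 = 1).


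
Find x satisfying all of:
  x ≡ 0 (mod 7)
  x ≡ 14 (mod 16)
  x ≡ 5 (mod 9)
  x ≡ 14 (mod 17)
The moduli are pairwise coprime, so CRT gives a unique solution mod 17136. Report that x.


Product of moduli M = 7 · 16 · 9 · 17 = 17136.
Merge one congruence at a time:
  Start: x ≡ 0 (mod 7).
  Combine with x ≡ 14 (mod 16); new modulus lcm = 112.
    Write x = 0 + 7·t and substitute into x ≡ 14 (mod 16): 7·t ≡ 14 − 0 = 14 (mod 16).
    The inverse of 7 mod 16 is 7 (since 7·7 = 49 = 3·16 + 1), so t ≡ 7·14 = 98 ≡ 2 (mod 16).
    Then x = 0 + 7·2 = 14, valid modulo lcm(7, 16) = 112: x ≡ 14 (mod 112).
  Combine with x ≡ 5 (mod 9); new modulus lcm = 1008.
    Write x = 14 + 112·t and substitute into x ≡ 5 (mod 9): 112·t ≡ 5 − 14 = -9 (mod 9).
    Reduce coefficients mod 9: 4·t ≡ 0 (mod 9).
    The inverse of 4 mod 9 is 7 (since 4·7 = 28 = 3·9 + 1), so t ≡ 7·0 = 0 ≡ 0 (mod 9).
    Then x = 14 + 112·0 = 14, valid modulo lcm(112, 9) = 1008: x ≡ 14 (mod 1008).
  Combine with x ≡ 14 (mod 17); new modulus lcm = 17136.
    Write x = 14 + 1008·t and substitute into x ≡ 14 (mod 17): 1008·t ≡ 14 − 14 = 0 (mod 17).
    Reduce coefficients mod 17: 5·t ≡ 0 (mod 17).
    The inverse of 5 mod 17 is 7 (since 5·7 = 35 = 2·17 + 1), so t ≡ 7·0 = 0 ≡ 0 (mod 17).
    Then x = 14 + 1008·0 = 14, valid modulo lcm(1008, 17) = 17136: x ≡ 14 (mod 17136).
Verify against each original: 14 mod 7 = 0, 14 mod 16 = 14, 14 mod 9 = 5, 14 mod 17 = 14.

x ≡ 14 (mod 17136).


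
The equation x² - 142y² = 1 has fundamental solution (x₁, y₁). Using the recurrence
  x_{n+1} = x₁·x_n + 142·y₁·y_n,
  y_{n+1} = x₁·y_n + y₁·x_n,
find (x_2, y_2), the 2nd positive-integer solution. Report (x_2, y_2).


Step 1: Find the fundamental solution (x₁, y₁) of x² - 142y² = 1.
  Expand √142 as a continued fraction. a₀ = ⌊√142⌋ = 11; iterate m_{k+1} = d_k·a_k − m_k, d_{k+1} = (142 − m_{k+1}²)/d_k, a_{k+1} = ⌊(a₀ + m_{k+1})/d_{k+1}⌋ (starting m₀ = 0, d₀ = 1), with convergents p_k = a_k·p_{k-1} + p_{k-2}, q_k = a_k·q_{k-1} + q_{k-2} (p₋₁ = 1, q₋₁ = 0):
  k = 0: a₀ = 11; p₀/q₀ = 11/1; p₀² − 142·q₀² = 121 − 142 = -21.
  k = 1: m = 11, d = 21, a = ⌊(11 + 11)/21⌋ = 1; p/q = (1·11 + 1)/(1·1 + 0) = 12/1; p² − 142·q² = 144 − 142 = 2.
  k = 2: m = 10, d = 2, a = ⌊(11 + 10)/2⌋ = 10; p/q = (10·12 + 11)/(10·1 + 1) = 131/11; p² − 142·q² = 17161 − 17182 = -21.
  k = 3: m = 10, d = 21, a = ⌊(11 + 10)/21⌋ = 1; p/q = (1·131 + 12)/(1·11 + 1) = 143/12; p² − 142·q² = 20449 − 20448 = 1.
  The first convergent with p² − 142·q² = 1 gives the fundamental solution (x₁, y₁) = (143, 12).
Step 2: Apply the recurrence (x_{n+1}, y_{n+1}) = (x₁x_n + 142y₁y_n, x₁y_n + y₁x_n) repeatedly.
  From (x_1, y_1) = (143, 12): x_2 = 143·143 + 142·12·12 = 40897; y_2 = 143·12 + 12·143 = 3432.
Step 3: Verify x_2² - 142·y_2² = 1672564609 - 1672564608 = 1 (should be 1). ✓

(x_1, y_1) = (143, 12); (x_2, y_2) = (40897, 3432).


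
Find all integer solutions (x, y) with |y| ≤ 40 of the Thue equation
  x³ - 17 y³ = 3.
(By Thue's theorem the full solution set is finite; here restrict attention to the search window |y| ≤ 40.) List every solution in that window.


The equation is x³ - 17y³ = 3. For fixed y, x³ = 17·y³ + 3, so a solution requires the RHS to be a perfect cube.
Strategy: iterate y from -40 to 40, compute RHS = 17·y³ + 3, and check whether it is a (positive or negative) perfect cube.
Check small values of y:
  y = 0: RHS = 3 is not a perfect cube.
  y = 1: RHS = 20 is not a perfect cube.
  y = -1: RHS = -14 is not a perfect cube.
  y = 2: RHS = 139 is not a perfect cube.
  y = -2: RHS = -133 is not a perfect cube.
  y = 3: RHS = 462 is not a perfect cube.
  y = -3: RHS = -456 is not a perfect cube.
Continuing the search up to |y| = 40 finds no solutions either.
No (x, y) in the scanned range satisfies the equation.

No integer solutions with |y| ≤ 40.


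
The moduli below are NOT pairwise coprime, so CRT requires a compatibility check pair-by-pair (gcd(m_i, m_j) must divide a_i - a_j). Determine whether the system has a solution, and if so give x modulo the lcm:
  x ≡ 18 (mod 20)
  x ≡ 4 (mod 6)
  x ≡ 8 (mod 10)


Moduli 20, 6, 10 are not pairwise coprime, so CRT works modulo lcm(m_i) when all pairwise compatibility conditions hold.
Pairwise compatibility: gcd(m_i, m_j) must divide a_i - a_j for every pair.
Merge one congruence at a time:
  Start: x ≡ 18 (mod 20).
  Combine with x ≡ 4 (mod 6): gcd(20, 6) = 2; 4 - 18 = -14, which IS divisible by 2, so compatible.
    Write x = 18 + 20·t and substitute into x ≡ 4 (mod 6): 20·t ≡ 4 − 18 = -14 (mod 6).
    Divide the congruence (and modulus) by g = 2: 10·t ≡ -7 (mod 3).
    Reduce coefficients mod 3: 1·t ≡ 2 (mod 3).
    So t ≡ 2 (mod 3).
    Then x = 18 + 20·2 = 58, valid modulo lcm(20, 6) = 60: x ≡ 58 (mod 60).
  Combine with x ≡ 8 (mod 10): gcd(60, 10) = 10; 8 - 58 = -50, which IS divisible by 10, so compatible.
    Write x = 58 + 60·t and substitute into x ≡ 8 (mod 10): 60·t ≡ 8 − 58 = -50 (mod 10).
    Divide the congruence (and modulus) by g = 10: 6·t ≡ -5 (mod 1).
    Modulo 1 every t works; take t = 0.
    Then x = 58 + 60·0 = 58, valid modulo lcm(60, 10) = 60: x ≡ 58 (mod 60).
Verify: 58 mod 20 = 18, 58 mod 6 = 4, 58 mod 10 = 8.

x ≡ 58 (mod 60).


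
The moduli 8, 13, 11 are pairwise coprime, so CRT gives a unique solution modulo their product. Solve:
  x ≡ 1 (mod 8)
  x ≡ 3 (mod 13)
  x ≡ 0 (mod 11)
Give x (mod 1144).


Moduli 8, 13, 11 are pairwise coprime; by CRT there is a unique solution modulo M = 8 · 13 · 11 = 1144.
Solve pairwise, accumulating the modulus:
  Start with x ≡ 1 (mod 8).
  Combine with x ≡ 3 (mod 13): since gcd(8, 13) = 1, we get a unique residue mod 104.
    Write x = 1 + 8·t and substitute into x ≡ 3 (mod 13): 8·t ≡ 3 − 1 = 2 (mod 13).
    The inverse of 8 mod 13 is 5 (since 8·5 = 40 = 3·13 + 1), so t ≡ 5·2 = 10 ≡ 10 (mod 13).
    Then x = 1 + 8·10 = 81, valid modulo lcm(8, 13) = 104: x ≡ 81 (mod 104).
  Combine with x ≡ 0 (mod 11): since gcd(104, 11) = 1, we get a unique residue mod 1144.
    Write x = 81 + 104·t and substitute into x ≡ 0 (mod 11): 104·t ≡ 0 − 81 = -81 (mod 11).
    Reduce coefficients mod 11: 5·t ≡ 7 (mod 11).
    The inverse of 5 mod 11 is 9 (since 5·9 = 45 = 4·11 + 1), so t ≡ 9·7 = 63 ≡ 8 (mod 11).
    Then x = 81 + 104·8 = 913, valid modulo lcm(104, 11) = 1144: x ≡ 913 (mod 1144).
Verify: 913 mod 8 = 1 ✓, 913 mod 13 = 3 ✓, 913 mod 11 = 0 ✓.

x ≡ 913 (mod 1144).


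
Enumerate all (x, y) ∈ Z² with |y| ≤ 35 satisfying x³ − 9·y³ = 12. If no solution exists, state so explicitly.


The equation is x³ - 9y³ = 12. For fixed y, x³ = 9·y³ + 12, so a solution requires the RHS to be a perfect cube.
Strategy: iterate y from -35 to 35, compute RHS = 9·y³ + 12, and check whether it is a (positive or negative) perfect cube.
Check small values of y:
  y = 0: RHS = 12 is not a perfect cube.
  y = 1: RHS = 21 is not a perfect cube.
  y = -1: RHS = 3 is not a perfect cube.
  y = 2: RHS = 84 is not a perfect cube.
  y = -2: RHS = -60 is not a perfect cube.
  y = 3: RHS = 255 is not a perfect cube.
  y = -3: RHS = -231 is not a perfect cube.
Continuing the search up to |y| = 35 finds no solutions either.
No (x, y) in the scanned range satisfies the equation.

No integer solutions with |y| ≤ 35.


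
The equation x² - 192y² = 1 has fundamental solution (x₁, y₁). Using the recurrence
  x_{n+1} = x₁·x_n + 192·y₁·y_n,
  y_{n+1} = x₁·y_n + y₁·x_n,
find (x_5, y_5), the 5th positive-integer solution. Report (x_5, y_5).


Step 1: Find the fundamental solution (x₁, y₁) of x² - 192y² = 1.
  Expand √192 as a continued fraction. a₀ = ⌊√192⌋ = 13; iterate m_{k+1} = d_k·a_k − m_k, d_{k+1} = (192 − m_{k+1}²)/d_k, a_{k+1} = ⌊(a₀ + m_{k+1})/d_{k+1}⌋ (starting m₀ = 0, d₀ = 1), with convergents p_k = a_k·p_{k-1} + p_{k-2}, q_k = a_k·q_{k-1} + q_{k-2} (p₋₁ = 1, q₋₁ = 0):
  k = 0: a₀ = 13; p₀/q₀ = 13/1; p₀² − 192·q₀² = 169 − 192 = -23.
  k = 1: m = 13, d = 23, a = ⌊(13 + 13)/23⌋ = 1; p/q = (1·13 + 1)/(1·1 + 0) = 14/1; p² − 192·q² = 196 − 192 = 4.
  k = 2: m = 10, d = 4, a = ⌊(13 + 10)/4⌋ = 5; p/q = (5·14 + 13)/(5·1 + 1) = 83/6; p² − 192·q² = 6889 − 6912 = -23.
  k = 3: m = 10, d = 23, a = ⌊(13 + 10)/23⌋ = 1; p/q = (1·83 + 14)/(1·6 + 1) = 97/7; p² − 192·q² = 9409 − 9408 = 1.
  The first convergent with p² − 192·q² = 1 gives the fundamental solution (x₁, y₁) = (97, 7).
Step 2: Apply the recurrence (x_{n+1}, y_{n+1}) = (x₁x_n + 192y₁y_n, x₁y_n + y₁x_n) repeatedly.
  From (x_1, y_1) = (97, 7): x_2 = 97·97 + 192·7·7 = 18817; y_2 = 97·7 + 7·97 = 1358.
  From (x_2, y_2) = (18817, 1358): x_3 = 97·18817 + 192·7·1358 = 3650401; y_3 = 97·1358 + 7·18817 = 263445.
  From (x_3, y_3) = (3650401, 263445): x_4 = 97·3650401 + 192·7·263445 = 708158977; y_4 = 97·263445 + 7·3650401 = 51106972.
  From (x_4, y_4) = (708158977, 51106972): x_5 = 97·708158977 + 192·7·51106972 = 137379191137; y_5 = 97·51106972 + 7·708158977 = 9914489123.
Step 3: Verify x_5² - 192·y_5² = 18873042157456379352769 - 18873042157456379352768 = 1 (should be 1). ✓

(x_1, y_1) = (97, 7); (x_5, y_5) = (137379191137, 9914489123).


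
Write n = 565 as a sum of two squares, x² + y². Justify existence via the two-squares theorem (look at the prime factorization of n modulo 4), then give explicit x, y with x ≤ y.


Step 1: Factor n = 565 = 5 · 113.
Step 2: Check the mod-4 condition on each prime factor: 5 ≡ 1 (mod 4), exponent 1; 113 ≡ 1 (mod 4), exponent 1.
All primes ≡ 3 (mod 4) appear to even exponent (or don't appear), so by the two-squares theorem n IS expressible as a sum of two squares.
Step 3: Build a representation. Here n = 5 · 113 is a product of primes ≡ 1 (mod 4). Each prime p ≡ 1 (mod 4) is itself a sum of two squares; find a² by testing p − a² for a perfect square:
  5: 5 − 1² = 4 = 2² ⇒ 5 = 1² + 2².
  113: 113 − 1² = 112, 113 − 2² = 109, 113 − 3² = 104, 113 − 4² = 97, 113 − 5² = 88, 113 − 6² = 77, 113 − 7² = 64 = 8² ⇒ 113 = 7² + 8².
  Combine using the Brahmagupta–Fibonacci identity (a² + b²)(c² + d²) = (ac − bd)² + (ad + bc)² = (ac + bd)² + (ad − bc)²:
  5 · 113 = 565: from (1² + 2²)(7² + 8²), take (1·7 − 2·8, 1·8 + 2·7) = (7 − 16, 8 + 14) = (-9, 22); dropping signs (only squares matter) gives (9, 22); check 9² + 22² = 81 + 484 = 565 ✓.
Step 4: Order so x ≤ y and verify: 9² + 22² = 81 + 484 = 565 = n. ✓

n = 565 = 9² + 22² (one valid representation with x ≤ y).


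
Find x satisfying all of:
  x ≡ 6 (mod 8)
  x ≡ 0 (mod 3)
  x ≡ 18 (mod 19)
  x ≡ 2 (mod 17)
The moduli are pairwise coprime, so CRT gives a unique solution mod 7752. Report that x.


Product of moduli M = 8 · 3 · 19 · 17 = 7752.
Merge one congruence at a time:
  Start: x ≡ 6 (mod 8).
  Combine with x ≡ 0 (mod 3); new modulus lcm = 24.
    Write x = 6 + 8·t and substitute into x ≡ 0 (mod 3): 8·t ≡ 0 − 6 = -6 (mod 3).
    Reduce coefficients mod 3: 2·t ≡ 0 (mod 3).
    The inverse of 2 mod 3 is 2 (since 2·2 = 4 = 1·3 + 1), so t ≡ 2·0 = 0 ≡ 0 (mod 3).
    Then x = 6 + 8·0 = 6, valid modulo lcm(8, 3) = 24: x ≡ 6 (mod 24).
  Combine with x ≡ 18 (mod 19); new modulus lcm = 456.
    Write x = 6 + 24·t and substitute into x ≡ 18 (mod 19): 24·t ≡ 18 − 6 = 12 (mod 19).
    Reduce coefficients mod 19: 5·t ≡ 12 (mod 19).
    The inverse of 5 mod 19 is 4 (since 5·4 = 20 = 1·19 + 1), so t ≡ 4·12 = 48 ≡ 10 (mod 19).
    Then x = 6 + 24·10 = 246, valid modulo lcm(24, 19) = 456: x ≡ 246 (mod 456).
  Combine with x ≡ 2 (mod 17); new modulus lcm = 7752.
    Write x = 246 + 456·t and substitute into x ≡ 2 (mod 17): 456·t ≡ 2 − 246 = -244 (mod 17).
    Reduce coefficients mod 17: 14·t ≡ 11 (mod 17).
    The inverse of 14 mod 17 is 11 (since 14·11 = 154 = 9·17 + 1), so t ≡ 11·11 = 121 ≡ 2 (mod 17).
    Then x = 246 + 456·2 = 1158, valid modulo lcm(456, 17) = 7752: x ≡ 1158 (mod 7752).
Verify against each original: 1158 mod 8 = 6, 1158 mod 3 = 0, 1158 mod 19 = 18, 1158 mod 17 = 2.

x ≡ 1158 (mod 7752).


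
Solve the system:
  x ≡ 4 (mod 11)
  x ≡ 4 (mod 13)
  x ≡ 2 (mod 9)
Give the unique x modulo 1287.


Moduli 11, 13, 9 are pairwise coprime; by CRT there is a unique solution modulo M = 11 · 13 · 9 = 1287.
Solve pairwise, accumulating the modulus:
  Start with x ≡ 4 (mod 11).
  Combine with x ≡ 4 (mod 13): since gcd(11, 13) = 1, we get a unique residue mod 143.
    Write x = 4 + 11·t and substitute into x ≡ 4 (mod 13): 11·t ≡ 4 − 4 = 0 (mod 13).
    The inverse of 11 mod 13 is 6 (since 11·6 = 66 = 5·13 + 1), so t ≡ 6·0 = 0 ≡ 0 (mod 13).
    Then x = 4 + 11·0 = 4, valid modulo lcm(11, 13) = 143: x ≡ 4 (mod 143).
  Combine with x ≡ 2 (mod 9): since gcd(143, 9) = 1, we get a unique residue mod 1287.
    Write x = 4 + 143·t and substitute into x ≡ 2 (mod 9): 143·t ≡ 2 − 4 = -2 (mod 9).
    Reduce coefficients mod 9: 8·t ≡ 7 (mod 9).
    The inverse of 8 mod 9 is 8 (since 8·8 = 64 = 7·9 + 1), so t ≡ 8·7 = 56 ≡ 2 (mod 9).
    Then x = 4 + 143·2 = 290, valid modulo lcm(143, 9) = 1287: x ≡ 290 (mod 1287).
Verify: 290 mod 11 = 4 ✓, 290 mod 13 = 4 ✓, 290 mod 9 = 2 ✓.

x ≡ 290 (mod 1287).


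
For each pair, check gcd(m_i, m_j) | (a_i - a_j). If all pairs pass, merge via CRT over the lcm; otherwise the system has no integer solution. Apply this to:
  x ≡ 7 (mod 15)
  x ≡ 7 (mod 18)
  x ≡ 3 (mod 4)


Moduli 15, 18, 4 are not pairwise coprime, so CRT works modulo lcm(m_i) when all pairwise compatibility conditions hold.
Pairwise compatibility: gcd(m_i, m_j) must divide a_i - a_j for every pair.
Merge one congruence at a time:
  Start: x ≡ 7 (mod 15).
  Combine with x ≡ 7 (mod 18): gcd(15, 18) = 3; 7 - 7 = 0, which IS divisible by 3, so compatible.
    Write x = 7 + 15·t and substitute into x ≡ 7 (mod 18): 15·t ≡ 7 − 7 = 0 (mod 18).
    Divide the congruence (and modulus) by g = 3: 5·t ≡ 0 (mod 6).
    The inverse of 5 mod 6 is 5 (since 5·5 = 25 = 4·6 + 1), so t ≡ 5·0 = 0 ≡ 0 (mod 6).
    Then x = 7 + 15·0 = 7, valid modulo lcm(15, 18) = 90: x ≡ 7 (mod 90).
  Combine with x ≡ 3 (mod 4): gcd(90, 4) = 2; 3 - 7 = -4, which IS divisible by 2, so compatible.
    Write x = 7 + 90·t and substitute into x ≡ 3 (mod 4): 90·t ≡ 3 − 7 = -4 (mod 4).
    Divide the congruence (and modulus) by g = 2: 45·t ≡ -2 (mod 2).
    Reduce coefficients mod 2: 1·t ≡ 0 (mod 2).
    So t ≡ 0 (mod 2).
    Then x = 7 + 90·0 = 7, valid modulo lcm(90, 4) = 180: x ≡ 7 (mod 180).
Verify: 7 mod 15 = 7, 7 mod 18 = 7, 7 mod 4 = 3.

x ≡ 7 (mod 180).
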